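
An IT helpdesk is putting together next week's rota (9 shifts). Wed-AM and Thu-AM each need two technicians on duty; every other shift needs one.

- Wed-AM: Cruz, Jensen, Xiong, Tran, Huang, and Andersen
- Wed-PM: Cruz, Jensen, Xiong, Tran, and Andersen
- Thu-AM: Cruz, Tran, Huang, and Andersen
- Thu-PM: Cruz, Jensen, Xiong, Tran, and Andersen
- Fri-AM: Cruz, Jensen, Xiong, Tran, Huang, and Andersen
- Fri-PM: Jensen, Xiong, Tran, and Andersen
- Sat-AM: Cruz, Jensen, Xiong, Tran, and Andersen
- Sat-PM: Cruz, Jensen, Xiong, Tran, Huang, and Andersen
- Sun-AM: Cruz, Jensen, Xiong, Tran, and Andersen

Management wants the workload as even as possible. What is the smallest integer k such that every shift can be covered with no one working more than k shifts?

With 6 technicians and 11 worker-slots to fill, someone must work at least ⌈11/6⌉ = 2 shifts, so k ≥ 2.
k = 2 works: Wed-AM→Huang+Andersen, Wed-PM→Cruz, Thu-AM→Tran+Huang, Thu-PM→Cruz, Fri-AM→Xiong, Fri-PM→Jensen, Sat-AM→Jensen, Sat-PM→Tran, Sun-AM→Xiong.
Loads: Cruz 2, Jensen 2, Xiong 2, Tran 2, Huang 2, Andersen 1 — all ≤ 2.

2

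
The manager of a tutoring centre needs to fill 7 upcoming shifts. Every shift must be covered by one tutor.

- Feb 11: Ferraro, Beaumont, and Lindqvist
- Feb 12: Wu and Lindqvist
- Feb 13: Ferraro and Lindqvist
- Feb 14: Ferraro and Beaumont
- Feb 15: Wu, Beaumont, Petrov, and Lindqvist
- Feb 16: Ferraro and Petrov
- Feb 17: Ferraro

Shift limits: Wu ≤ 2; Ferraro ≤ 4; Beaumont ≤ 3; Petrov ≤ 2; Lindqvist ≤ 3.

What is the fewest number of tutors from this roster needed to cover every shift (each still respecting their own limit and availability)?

7 slots to fill and no one can take more than 4, so at least ⌈7/4⌉ = 2 tutors are needed.
Ferraro and Lindqvist alone can cover everything: Feb 11→Ferraro, Feb 12→Lindqvist, Feb 13→Lindqvist, Feb 14→Ferraro, Feb 15→Lindqvist, Feb 16→Ferraro, Feb 17→Ferraro.

2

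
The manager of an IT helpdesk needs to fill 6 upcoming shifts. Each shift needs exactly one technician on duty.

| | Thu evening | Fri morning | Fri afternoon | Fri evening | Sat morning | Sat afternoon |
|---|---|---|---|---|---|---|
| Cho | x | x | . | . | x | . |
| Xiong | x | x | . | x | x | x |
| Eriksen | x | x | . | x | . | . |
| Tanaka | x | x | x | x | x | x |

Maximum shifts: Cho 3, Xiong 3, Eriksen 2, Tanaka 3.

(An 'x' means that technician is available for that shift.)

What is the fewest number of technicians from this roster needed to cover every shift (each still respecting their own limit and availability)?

2

6 slots to fill and no one can take more than 3, so at least ⌈6/3⌉ = 2 technicians are needed.
Cho and Tanaka alone can cover everything: Thu evening→Cho, Fri morning→Cho, Fri afternoon→Tanaka, Fri evening→Tanaka, Sat morning→Cho, Sat afternoon→Tanaka.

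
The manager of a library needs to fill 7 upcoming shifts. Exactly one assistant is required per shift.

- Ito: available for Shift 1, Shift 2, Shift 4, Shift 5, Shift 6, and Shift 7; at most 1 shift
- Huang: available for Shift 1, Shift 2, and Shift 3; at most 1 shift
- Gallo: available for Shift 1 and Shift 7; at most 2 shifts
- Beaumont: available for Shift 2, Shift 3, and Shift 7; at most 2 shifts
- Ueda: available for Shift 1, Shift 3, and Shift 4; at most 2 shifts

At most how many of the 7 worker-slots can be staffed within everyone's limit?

Total capacity across all assistants is 1+1+2+2+2 = 8, and 7 slots are needed, so at most 7 can be filled.
Shifts {Shift 5, Shift 6} need 2 slots but only Ito are available for them, supplying at most 1 — so at least 1 slot must go unfilled.
An assignment achieving 6: Shift 1→Gallo, Shift 2→Huang, Shift 3→Beaumont, Shift 4→Ueda, Shift 5→Ito, Shift 7→Gallo.
Loads: Ito 1/1, Huang 1/1, Gallo 2/2, Beaumont 1/2, Ueda 1/2.

6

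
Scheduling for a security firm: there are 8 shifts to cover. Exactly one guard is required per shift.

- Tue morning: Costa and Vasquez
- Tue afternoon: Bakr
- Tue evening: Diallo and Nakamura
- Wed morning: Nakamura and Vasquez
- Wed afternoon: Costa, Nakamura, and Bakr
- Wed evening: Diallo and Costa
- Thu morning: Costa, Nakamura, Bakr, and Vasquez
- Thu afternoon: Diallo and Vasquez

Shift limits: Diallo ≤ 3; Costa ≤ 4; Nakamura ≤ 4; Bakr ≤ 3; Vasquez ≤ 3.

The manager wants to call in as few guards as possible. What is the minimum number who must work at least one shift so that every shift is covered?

8 slots to fill and no one can take more than 4, so at least ⌈8/4⌉ = 2 guards are needed.
Shifts {Tue morning, Tue afternoon, Tue evening} need 3 slots, but among the guards available for them (Diallo, Costa, Nakamura, Bakr, and Vasquez) any 2 together supply at most 2. So 2 guards are not enough.
Diallo, Bakr, and Vasquez alone can cover everything: Tue morning→Vasquez, Tue afternoon→Bakr, Tue evening→Diallo, Wed morning→Vasquez, Wed afternoon→Bakr, Wed evening→Diallo, Thu morning→Bakr, Thu afternoon→Diallo.

3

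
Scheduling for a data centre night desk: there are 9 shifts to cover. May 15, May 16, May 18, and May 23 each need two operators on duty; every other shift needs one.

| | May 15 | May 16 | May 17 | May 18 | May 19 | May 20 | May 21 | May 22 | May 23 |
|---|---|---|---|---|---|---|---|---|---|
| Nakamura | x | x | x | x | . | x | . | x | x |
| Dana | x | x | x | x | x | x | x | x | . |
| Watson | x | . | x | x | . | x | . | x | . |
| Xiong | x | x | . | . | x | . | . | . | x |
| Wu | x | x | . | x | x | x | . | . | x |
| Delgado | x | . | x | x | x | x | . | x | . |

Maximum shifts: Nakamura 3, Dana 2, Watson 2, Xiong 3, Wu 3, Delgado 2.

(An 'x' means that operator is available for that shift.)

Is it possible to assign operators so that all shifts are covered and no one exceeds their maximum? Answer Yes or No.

May 21 can only be covered by Dana, so that assignment is forced.
One valid schedule: May 15→Xiong+Wu, May 16→Xiong+Wu, May 17→Nakamura, May 18→Watson+Wu, May 19→Dana, May 20→Watson, May 21→Dana, May 22→Nakamura, May 23→Nakamura+Xiong.
Loads: Nakamura 3/3, Dana 2/2, Watson 2/2, Xiong 3/3, Wu 3/3, Delgado 0/2 — all within limits.

Yes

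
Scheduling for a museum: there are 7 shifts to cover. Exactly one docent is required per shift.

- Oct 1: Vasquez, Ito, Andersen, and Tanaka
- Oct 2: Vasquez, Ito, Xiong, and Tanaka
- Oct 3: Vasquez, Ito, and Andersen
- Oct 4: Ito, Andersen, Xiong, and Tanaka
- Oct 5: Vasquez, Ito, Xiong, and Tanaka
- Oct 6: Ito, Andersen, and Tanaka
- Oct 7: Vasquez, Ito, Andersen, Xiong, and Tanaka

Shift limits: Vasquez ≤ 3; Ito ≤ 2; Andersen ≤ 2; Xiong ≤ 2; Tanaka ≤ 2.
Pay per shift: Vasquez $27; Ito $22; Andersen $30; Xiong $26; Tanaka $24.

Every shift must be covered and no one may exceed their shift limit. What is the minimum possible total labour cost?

Picking the cheapest available docent for each shift independently would cost $154, but that ignores the shift limits.
An optimal schedule: Oct 1→Tanaka, Oct 2→Tanaka, Oct 3→Ito, Oct 4→Xiong, Oct 5→Xiong, Oct 6→Ito, Oct 7→Vasquez.
Total: 24 + 24 + 22 + 26 + 26 + 22 + 27 = $171.

$171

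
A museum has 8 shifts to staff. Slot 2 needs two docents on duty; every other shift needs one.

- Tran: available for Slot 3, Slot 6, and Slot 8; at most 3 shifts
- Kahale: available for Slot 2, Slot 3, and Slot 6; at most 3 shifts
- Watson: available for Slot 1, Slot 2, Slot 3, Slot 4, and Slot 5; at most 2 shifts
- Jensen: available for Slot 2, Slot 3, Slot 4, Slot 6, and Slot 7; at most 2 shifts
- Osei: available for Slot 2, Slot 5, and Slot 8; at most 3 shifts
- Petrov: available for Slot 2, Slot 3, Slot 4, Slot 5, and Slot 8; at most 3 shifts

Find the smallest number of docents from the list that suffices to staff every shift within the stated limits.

9 slots to fill and no one can take more than 3, so at least ⌈9/3⌉ = 3 docents are needed.
No set of 3 docents can cover every shift (each such set leaves at least one shift with no one available or exceeds a cap).
Tran, Watson, Jensen, and Osei alone can cover everything: Slot 1→Watson, Slot 2→Jensen+Osei, Slot 3→Tran, Slot 4→Watson, Slot 5→Osei, Slot 6→Tran, Slot 7→Jensen, Slot 8→Tran.

4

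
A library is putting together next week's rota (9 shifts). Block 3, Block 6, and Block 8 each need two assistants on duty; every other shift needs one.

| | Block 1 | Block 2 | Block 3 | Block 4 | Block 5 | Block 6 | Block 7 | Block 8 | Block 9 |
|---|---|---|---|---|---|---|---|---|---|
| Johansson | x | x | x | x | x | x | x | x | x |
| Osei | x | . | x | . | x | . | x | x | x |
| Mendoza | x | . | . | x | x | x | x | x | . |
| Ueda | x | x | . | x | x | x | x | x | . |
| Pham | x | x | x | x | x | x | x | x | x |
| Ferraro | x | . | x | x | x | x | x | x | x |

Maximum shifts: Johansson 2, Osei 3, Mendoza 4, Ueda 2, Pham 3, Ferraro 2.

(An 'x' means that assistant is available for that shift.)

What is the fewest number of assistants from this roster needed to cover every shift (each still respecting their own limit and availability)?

12 slots to fill and no one can take more than 4, so at least ⌈12/4⌉ = 3 assistants are needed.
Any 3 assistants together have capacity at most 4+3+3 = 10 < 12 slots, so 3 can never suffice.
Johansson, Osei, Mendoza, and Pham alone can cover everything: Block 1→Osei, Block 2→Johansson, Block 3→Johansson+Osei, Block 4→Mendoza, Block 5→Mendoza, Block 6→Mendoza+Pham, Block 7→Pham, Block 8→Mendoza+Pham, Block 9→Osei.

4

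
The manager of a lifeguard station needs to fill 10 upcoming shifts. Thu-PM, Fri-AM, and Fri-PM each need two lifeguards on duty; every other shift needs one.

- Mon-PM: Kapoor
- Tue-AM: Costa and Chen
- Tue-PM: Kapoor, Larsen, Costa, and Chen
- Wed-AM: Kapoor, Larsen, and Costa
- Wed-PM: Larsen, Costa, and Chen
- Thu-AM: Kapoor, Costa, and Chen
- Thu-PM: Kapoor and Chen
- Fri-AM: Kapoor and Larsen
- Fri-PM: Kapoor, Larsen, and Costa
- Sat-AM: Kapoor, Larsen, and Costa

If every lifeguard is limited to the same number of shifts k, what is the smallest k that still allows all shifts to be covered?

4

With 4 lifeguards and 13 worker-slots to fill, someone must work at least ⌈13/4⌉ = 4 shifts, so k ≥ 4.
k = 4 works: Mon-PM→Kapoor, Tue-AM→Costa, Tue-PM→Costa, Wed-AM→Kapoor, Wed-PM→Larsen, Thu-AM→Costa, Thu-PM→Kapoor+Chen, Fri-AM→Kapoor+Larsen, Fri-PM→Larsen+Costa, Sat-AM→Larsen.
Loads: Kapoor 4, Larsen 4, Costa 4, Chen 1 — all ≤ 4.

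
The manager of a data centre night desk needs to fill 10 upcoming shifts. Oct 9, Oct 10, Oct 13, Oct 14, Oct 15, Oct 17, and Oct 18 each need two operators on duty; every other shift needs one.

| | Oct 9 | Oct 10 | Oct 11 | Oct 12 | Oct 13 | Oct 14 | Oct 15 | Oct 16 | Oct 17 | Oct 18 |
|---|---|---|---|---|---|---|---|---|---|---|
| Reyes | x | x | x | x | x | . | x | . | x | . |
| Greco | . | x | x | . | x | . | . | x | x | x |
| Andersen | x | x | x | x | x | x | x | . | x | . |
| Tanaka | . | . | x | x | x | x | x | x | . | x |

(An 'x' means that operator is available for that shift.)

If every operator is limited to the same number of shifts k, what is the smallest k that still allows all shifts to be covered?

5

With 4 operators and 17 worker-slots to fill, someone must work at least ⌈17/4⌉ = 5 shifts, so k ≥ 5.
k = 5 works: Oct 9→Reyes+Andersen, Oct 10→Reyes+Greco, Oct 11→Greco, Oct 12→Reyes, Oct 13→Andersen+Tanaka, Oct 14→Andersen+Tanaka, Oct 15→Reyes+Andersen, Oct 16→Greco, Oct 17→Reyes+Greco, Oct 18→Greco+Tanaka.
Loads: Reyes 5, Greco 5, Andersen 4, Tanaka 3 — all ≤ 5.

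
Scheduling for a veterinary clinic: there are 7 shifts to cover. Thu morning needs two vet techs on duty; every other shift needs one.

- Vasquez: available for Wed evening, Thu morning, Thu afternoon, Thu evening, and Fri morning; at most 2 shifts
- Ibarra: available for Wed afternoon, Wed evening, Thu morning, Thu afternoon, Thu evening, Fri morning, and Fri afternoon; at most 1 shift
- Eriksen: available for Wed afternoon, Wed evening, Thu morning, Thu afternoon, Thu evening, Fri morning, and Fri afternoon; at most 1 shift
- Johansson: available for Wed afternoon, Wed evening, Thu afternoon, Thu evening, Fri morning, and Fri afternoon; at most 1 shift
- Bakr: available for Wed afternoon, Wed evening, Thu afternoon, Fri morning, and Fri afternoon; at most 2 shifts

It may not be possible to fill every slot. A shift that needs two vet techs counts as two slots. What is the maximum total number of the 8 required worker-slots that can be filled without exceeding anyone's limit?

Total capacity across all vet techs is 2+1+1+1+2 = 7, and 8 slots are needed, so at most 7 can be filled.
An assignment achieving 7: Wed afternoon→Eriksen, Wed evening→Bakr, Thu morning→Vasquez+Ibarra, Thu afternoon→Bakr, Thu evening→Vasquez, Fri afternoon→Johansson.
Loads: Vasquez 2/2, Ibarra 1/1, Eriksen 1/1, Johansson 1/1, Bakr 2/2.

7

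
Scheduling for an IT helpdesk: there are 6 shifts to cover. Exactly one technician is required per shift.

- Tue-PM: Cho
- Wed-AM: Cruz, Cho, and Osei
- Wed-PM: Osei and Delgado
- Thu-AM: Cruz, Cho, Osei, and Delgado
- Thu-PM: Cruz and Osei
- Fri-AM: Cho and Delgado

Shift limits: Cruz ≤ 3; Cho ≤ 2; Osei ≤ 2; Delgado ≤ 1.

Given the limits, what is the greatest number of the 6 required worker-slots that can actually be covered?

6

Total capacity across all technicians is 3+2+2+1 = 8, and 6 slots are needed, so at most 6 can be filled.
An assignment achieving 6: Tue-PM→Cho, Wed-AM→Cruz, Wed-PM→Osei, Thu-AM→Cruz, Thu-PM→Cruz, Fri-AM→Cho.
Loads: Cruz 3/3, Cho 2/2, Osei 1/2, Delgado 0/1.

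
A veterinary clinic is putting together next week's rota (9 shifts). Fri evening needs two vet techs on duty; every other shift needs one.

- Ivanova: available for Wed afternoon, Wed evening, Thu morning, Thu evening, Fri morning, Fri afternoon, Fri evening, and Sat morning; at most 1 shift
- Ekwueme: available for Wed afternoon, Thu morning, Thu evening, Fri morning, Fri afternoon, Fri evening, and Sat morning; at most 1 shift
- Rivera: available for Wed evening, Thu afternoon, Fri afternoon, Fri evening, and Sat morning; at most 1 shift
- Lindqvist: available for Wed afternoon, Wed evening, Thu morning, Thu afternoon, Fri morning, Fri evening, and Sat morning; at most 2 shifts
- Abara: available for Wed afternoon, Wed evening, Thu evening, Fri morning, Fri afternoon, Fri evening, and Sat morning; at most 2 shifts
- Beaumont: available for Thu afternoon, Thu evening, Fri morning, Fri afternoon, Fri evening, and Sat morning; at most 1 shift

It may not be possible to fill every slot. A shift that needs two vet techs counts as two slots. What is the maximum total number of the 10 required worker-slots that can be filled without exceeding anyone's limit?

8

Total capacity across all vet techs is 1+1+1+2+2+1 = 8, and 10 slots are needed, so at most 8 can be filled.
An assignment achieving 8: Wed afternoon→Ekwueme, Wed evening→Lindqvist, Thu morning→Ivanova, Thu afternoon→Rivera, Thu evening→Abara, Fri morning→Lindqvist, Fri afternoon→Abara, Fri evening→Beaumont.
Loads: Ivanova 1/1, Ekwueme 1/1, Rivera 1/1, Lindqvist 2/2, Abara 2/2, Beaumont 1/1.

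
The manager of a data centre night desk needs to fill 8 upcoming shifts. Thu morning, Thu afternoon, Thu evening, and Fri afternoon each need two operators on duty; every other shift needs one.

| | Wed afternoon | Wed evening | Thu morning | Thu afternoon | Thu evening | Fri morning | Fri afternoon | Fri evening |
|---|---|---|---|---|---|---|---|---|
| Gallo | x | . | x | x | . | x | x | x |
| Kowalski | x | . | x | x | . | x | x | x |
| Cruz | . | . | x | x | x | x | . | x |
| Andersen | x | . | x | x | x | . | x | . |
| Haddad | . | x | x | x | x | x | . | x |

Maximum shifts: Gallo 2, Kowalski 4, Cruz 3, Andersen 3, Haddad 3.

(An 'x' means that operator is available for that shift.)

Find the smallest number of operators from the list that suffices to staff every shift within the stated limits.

12 slots to fill and no one can take more than 4, so at least ⌈12/4⌉ = 3 operators are needed.
Any 3 operators together have capacity at most 4+3+3 = 10 < 12 slots, so 3 can never suffice.
Gallo, Kowalski, Cruz, and Haddad alone can cover everything: Wed afternoon→Gallo, Wed evening→Haddad, Thu morning→Kowalski+Cruz, Thu afternoon→Cruz+Haddad, Thu evening→Cruz+Haddad, Fri morning→Kowalski, Fri afternoon→Gallo+Kowalski, Fri evening→Kowalski.

4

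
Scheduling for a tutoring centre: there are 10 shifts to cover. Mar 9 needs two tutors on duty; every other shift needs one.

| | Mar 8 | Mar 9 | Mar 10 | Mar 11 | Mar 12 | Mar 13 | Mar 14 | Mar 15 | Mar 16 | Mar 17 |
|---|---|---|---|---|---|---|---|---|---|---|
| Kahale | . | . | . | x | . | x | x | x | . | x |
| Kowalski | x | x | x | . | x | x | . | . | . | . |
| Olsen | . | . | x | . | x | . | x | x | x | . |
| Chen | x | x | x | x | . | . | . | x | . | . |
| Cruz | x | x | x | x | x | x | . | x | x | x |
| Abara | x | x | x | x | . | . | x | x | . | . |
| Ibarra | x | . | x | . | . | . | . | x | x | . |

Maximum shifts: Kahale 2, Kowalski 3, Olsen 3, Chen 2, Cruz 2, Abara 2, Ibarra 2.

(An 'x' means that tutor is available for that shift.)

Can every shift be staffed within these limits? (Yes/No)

One valid schedule: Mar 8→Kowalski, Mar 9→Kowalski+Chen, Mar 10→Olsen, Mar 11→Chen, Mar 12→Kowalski, Mar 13→Kahale, Mar 14→Olsen, Mar 15→Cruz, Mar 16→Olsen, Mar 17→Kahale.
Loads: Kahale 2/2, Kowalski 3/3, Olsen 3/3, Chen 2/2, Cruz 1/2, Abara 0/2, Ibarra 0/2 — all within limits.

Yes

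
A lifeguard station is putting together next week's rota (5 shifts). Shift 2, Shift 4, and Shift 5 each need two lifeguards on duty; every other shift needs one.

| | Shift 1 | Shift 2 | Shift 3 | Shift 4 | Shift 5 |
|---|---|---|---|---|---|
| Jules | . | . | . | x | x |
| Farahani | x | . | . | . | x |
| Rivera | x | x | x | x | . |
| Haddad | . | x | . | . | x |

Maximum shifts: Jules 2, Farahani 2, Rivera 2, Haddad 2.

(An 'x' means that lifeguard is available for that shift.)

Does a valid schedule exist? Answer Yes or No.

No

Total capacity is 8 and 8 slots are needed, so capacity alone doesn't rule it out.
Shifts {Shift 2, Shift 3, Shift 4} need 5 worker-slots in total, but the lifeguards available for any of those shifts (Jules, Rivera, and Haddad) can supply at most 4 among them. So no valid schedule exists.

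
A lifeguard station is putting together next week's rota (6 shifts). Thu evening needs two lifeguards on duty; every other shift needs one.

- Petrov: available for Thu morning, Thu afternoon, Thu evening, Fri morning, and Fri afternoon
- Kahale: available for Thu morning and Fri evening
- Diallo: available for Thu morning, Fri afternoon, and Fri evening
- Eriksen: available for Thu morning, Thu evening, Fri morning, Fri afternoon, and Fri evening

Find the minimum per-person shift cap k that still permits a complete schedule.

2

With 4 lifeguards and 7 worker-slots to fill, someone must work at least ⌈7/4⌉ = 2 shifts, so k ≥ 2.
k = 2 works: Thu morning→Kahale, Thu afternoon→Petrov, Thu evening→Petrov+Eriksen, Fri morning→Eriksen, Fri afternoon→Diallo, Fri evening→Kahale.
Loads: Petrov 2, Kahale 2, Diallo 1, Eriksen 2 — all ≤ 2.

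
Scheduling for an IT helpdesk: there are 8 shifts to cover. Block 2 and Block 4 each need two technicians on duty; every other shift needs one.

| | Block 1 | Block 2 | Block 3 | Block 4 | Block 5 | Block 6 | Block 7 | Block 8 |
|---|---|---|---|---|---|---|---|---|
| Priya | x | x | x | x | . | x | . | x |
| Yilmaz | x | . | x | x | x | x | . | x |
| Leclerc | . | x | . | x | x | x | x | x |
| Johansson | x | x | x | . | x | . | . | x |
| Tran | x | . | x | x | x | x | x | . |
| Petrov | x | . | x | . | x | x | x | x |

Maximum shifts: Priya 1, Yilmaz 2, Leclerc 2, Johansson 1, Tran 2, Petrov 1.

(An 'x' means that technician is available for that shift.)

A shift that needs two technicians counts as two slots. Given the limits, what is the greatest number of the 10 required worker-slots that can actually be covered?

Total capacity across all technicians is 1+2+2+1+2+1 = 9, and 10 slots are needed, so at most 9 can be filled.
An assignment achieving 9: Block 1→Yilmaz, Block 2→Priya+Leclerc, Block 3→Johansson, Block 4→Yilmaz+Tran, Block 5→Tran, Block 6→Petrov, Block 7→Leclerc.
Loads: Priya 1/1, Yilmaz 2/2, Leclerc 2/2, Johansson 1/1, Tran 2/2, Petrov 1/1.

9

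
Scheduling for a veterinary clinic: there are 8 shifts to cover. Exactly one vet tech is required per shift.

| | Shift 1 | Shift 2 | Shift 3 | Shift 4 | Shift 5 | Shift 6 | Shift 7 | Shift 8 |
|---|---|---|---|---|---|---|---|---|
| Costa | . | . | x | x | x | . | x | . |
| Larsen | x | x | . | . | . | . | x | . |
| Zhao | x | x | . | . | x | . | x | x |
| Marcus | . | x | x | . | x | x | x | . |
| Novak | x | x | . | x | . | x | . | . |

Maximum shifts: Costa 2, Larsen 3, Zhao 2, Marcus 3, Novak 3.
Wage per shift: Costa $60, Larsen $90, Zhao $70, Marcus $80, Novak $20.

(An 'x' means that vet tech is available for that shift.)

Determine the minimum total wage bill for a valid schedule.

$400

Shift 8 can only be covered by Zhao, so that assignment is forced.
Picking the cheapest available vet tech for each shift independently would cost $330, but that ignores the shift limits.
An optimal schedule: Shift 1→Novak, Shift 2→Zhao, Shift 3→Costa, Shift 4→Novak, Shift 5→Costa, Shift 6→Novak, Shift 7→Marcus, Shift 8→Zhao.
Total: 20 + 70 + 60 + 20 + 60 + 20 + 80 + 70 = $400.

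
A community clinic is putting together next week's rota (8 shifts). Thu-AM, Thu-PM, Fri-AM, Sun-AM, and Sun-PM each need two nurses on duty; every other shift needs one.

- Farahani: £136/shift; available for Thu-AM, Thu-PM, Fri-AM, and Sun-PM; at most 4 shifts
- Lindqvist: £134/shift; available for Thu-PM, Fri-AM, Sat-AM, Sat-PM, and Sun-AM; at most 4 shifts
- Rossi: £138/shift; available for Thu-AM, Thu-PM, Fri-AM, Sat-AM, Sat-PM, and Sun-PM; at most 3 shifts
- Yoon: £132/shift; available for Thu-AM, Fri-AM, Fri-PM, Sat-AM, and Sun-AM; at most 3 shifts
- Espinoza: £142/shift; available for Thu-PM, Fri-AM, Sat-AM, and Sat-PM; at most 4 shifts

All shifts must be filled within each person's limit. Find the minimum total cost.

£1752

Fri-PM can only be covered by Yoon, so that assignment is forced.
Sun-AM can only be covered by Lindqvist and Yoon, so that assignment is forced.
Sun-PM can only be covered by Farahani and Rossi, so that assignment is forced.
Picking the cheapest available nurse for each shift independently would cost £1742, but that ignores the shift limits.
An optimal schedule: Thu-AM→Yoon+Farahani, Thu-PM→Lindqvist+Farahani, Fri-AM→Farahani+Rossi, Fri-PM→Yoon, Sat-AM→Lindqvist, Sat-PM→Lindqvist, Sun-AM→Yoon+Lindqvist, Sun-PM→Farahani+Rossi.
Total: 132 + 136 + 134 + 136 + 136 + 138 + 132 + 134 + 134 + 132 + 134 + 136 + 138 = £1752.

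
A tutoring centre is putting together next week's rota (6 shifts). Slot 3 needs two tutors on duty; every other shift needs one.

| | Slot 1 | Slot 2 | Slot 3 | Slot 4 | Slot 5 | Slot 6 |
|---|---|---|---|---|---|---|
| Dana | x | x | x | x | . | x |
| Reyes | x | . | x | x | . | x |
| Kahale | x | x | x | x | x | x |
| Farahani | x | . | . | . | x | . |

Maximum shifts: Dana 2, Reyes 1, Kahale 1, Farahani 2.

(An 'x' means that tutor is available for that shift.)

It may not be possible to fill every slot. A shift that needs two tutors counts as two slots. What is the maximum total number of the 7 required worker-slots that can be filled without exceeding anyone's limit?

Total capacity across all tutors is 2+1+1+2 = 6, and 7 slots are needed, so at most 6 can be filled.
An assignment achieving 6: Slot 1→Farahani, Slot 2→Dana, Slot 3→Dana+Reyes, Slot 4→Kahale, Slot 5→Farahani.
Loads: Dana 2/2, Reyes 1/1, Kahale 1/1, Farahani 2/2.

6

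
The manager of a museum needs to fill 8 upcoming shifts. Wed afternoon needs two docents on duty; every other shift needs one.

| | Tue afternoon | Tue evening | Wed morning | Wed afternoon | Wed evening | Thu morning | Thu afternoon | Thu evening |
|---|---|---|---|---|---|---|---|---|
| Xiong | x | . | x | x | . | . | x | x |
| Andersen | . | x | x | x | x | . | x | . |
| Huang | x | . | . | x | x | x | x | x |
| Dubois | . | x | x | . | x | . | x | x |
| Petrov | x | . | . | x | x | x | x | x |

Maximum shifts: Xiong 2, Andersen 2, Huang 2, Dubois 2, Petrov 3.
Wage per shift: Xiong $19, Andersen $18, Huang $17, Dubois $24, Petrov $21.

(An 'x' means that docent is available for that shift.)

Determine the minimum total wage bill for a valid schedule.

Picking the cheapest available docent for each shift independently would cost $156, but that ignores the shift limits.
An optimal schedule: Tue afternoon→Huang, Tue evening→Andersen, Wed morning→Andersen, Wed afternoon→Xiong+Petrov, Wed evening→Petrov, Thu morning→Huang, Thu afternoon→Petrov, Thu evening→Xiong.
Total: 17 + 18 + 18 + 19 + 21 + 21 + 17 + 21 + 19 = $171.

$171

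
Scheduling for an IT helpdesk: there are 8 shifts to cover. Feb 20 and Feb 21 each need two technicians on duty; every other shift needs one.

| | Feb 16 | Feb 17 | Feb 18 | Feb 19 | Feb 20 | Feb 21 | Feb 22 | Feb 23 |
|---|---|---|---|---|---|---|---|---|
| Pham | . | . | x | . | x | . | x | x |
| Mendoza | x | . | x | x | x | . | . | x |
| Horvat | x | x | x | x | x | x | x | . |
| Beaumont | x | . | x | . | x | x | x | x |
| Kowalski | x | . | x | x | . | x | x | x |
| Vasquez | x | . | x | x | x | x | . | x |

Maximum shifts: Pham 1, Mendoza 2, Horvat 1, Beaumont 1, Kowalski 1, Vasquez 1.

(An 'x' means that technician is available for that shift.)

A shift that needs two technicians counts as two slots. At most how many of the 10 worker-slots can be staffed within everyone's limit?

7

Total capacity across all technicians is 1+2+1+1+1+1 = 7, and 10 slots are needed, so at most 7 can be filled.
An assignment achieving 7: Feb 16→Mendoza, Feb 17→Horvat, Feb 19→Mendoza, Feb 20→Vasquez, Feb 21→Beaumont+Kowalski, Feb 22→Pham.
Loads: Pham 1/1, Mendoza 2/2, Horvat 1/1, Beaumont 1/1, Kowalski 1/1, Vasquez 1/1.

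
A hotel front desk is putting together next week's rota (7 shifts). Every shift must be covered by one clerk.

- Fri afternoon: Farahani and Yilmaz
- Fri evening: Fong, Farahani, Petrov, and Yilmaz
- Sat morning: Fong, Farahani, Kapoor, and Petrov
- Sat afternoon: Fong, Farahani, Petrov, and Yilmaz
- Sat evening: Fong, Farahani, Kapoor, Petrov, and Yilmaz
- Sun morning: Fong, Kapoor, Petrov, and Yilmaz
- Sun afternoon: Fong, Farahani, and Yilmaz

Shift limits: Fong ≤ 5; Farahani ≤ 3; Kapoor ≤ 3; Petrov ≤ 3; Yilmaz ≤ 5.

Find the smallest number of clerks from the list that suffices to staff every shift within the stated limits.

7 slots to fill and no one can take more than 5, so at least ⌈7/5⌉ = 2 clerks are needed.
Fong and Farahani alone can cover everything: Fri afternoon→Farahani, Fri evening→Fong, Sat morning→Fong, Sat afternoon→Fong, Sat evening→Fong, Sun morning→Fong, Sun afternoon→Farahani.

2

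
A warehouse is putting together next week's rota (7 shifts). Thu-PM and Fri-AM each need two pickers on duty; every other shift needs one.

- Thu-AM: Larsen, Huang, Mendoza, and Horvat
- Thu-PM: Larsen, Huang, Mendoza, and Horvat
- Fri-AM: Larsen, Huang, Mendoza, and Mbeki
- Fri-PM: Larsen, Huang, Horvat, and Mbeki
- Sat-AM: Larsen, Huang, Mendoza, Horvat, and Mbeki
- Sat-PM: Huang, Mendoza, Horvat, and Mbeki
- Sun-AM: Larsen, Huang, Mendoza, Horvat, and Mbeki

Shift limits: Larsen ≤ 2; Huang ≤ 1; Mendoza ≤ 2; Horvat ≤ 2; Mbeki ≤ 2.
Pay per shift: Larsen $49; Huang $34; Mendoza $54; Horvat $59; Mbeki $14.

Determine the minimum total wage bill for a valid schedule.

$386

Picking the cheapest available picker for each shift independently would cost $221, but that ignores the shift limits.
An optimal schedule: Thu-AM→Larsen, Thu-PM→Mendoza+Horvat, Fri-AM→Mendoza+Mbeki, Fri-PM→Larsen, Sat-AM→Horvat, Sat-PM→Huang, Sun-AM→Mbeki.
Total: 49 + 54 + 59 + 54 + 14 + 49 + 59 + 34 + 14 = $386.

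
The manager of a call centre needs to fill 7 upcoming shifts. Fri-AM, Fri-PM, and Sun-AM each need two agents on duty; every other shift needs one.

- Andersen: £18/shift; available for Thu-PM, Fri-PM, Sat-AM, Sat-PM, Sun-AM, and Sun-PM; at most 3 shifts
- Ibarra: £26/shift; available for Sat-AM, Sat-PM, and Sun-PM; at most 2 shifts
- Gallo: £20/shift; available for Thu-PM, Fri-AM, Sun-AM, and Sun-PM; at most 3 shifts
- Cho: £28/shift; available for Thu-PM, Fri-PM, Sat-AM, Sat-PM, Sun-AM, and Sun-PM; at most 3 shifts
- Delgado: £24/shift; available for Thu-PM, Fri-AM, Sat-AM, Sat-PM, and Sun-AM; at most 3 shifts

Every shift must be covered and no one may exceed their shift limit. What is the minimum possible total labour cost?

Fri-AM can only be covered by Gallo and Delgado, so that assignment is forced.
Fri-PM can only be covered by Andersen and Cho, so that assignment is forced.
Picking the cheapest available agent for each shift independently would cost £200, but that ignores the shift limits.
An optimal schedule: Thu-PM→Andersen, Fri-AM→Gallo+Delgado, Fri-PM→Andersen+Cho, Sat-AM→Andersen, Sat-PM→Delgado, Sun-AM→Gallo+Delgado, Sun-PM→Gallo.
Total: 18 + 20 + 24 + 18 + 28 + 18 + 24 + 20 + 24 + 20 = £214.

£214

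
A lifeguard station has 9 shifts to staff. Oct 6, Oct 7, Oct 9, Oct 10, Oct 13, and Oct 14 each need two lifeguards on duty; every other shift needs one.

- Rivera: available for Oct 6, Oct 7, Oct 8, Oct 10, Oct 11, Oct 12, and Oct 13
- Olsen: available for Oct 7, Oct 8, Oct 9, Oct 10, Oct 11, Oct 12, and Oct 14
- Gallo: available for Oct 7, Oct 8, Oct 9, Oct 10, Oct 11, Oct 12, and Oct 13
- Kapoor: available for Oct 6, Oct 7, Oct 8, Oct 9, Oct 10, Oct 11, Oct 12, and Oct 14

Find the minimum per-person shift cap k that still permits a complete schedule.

4

With 4 lifeguards and 15 worker-slots to fill, someone must work at least ⌈15/4⌉ = 4 shifts, so k ≥ 4.
k = 4 works: Oct 6→Rivera+Kapoor, Oct 7→Olsen+Gallo, Oct 8→Rivera, Oct 9→Olsen+Gallo, Oct 10→Gallo+Kapoor, Oct 11→Rivera, Oct 12→Olsen, Oct 13→Rivera+Gallo, Oct 14→Olsen+Kapoor.
Loads: Rivera 4, Olsen 4, Gallo 4, Kapoor 3 — all ≤ 4.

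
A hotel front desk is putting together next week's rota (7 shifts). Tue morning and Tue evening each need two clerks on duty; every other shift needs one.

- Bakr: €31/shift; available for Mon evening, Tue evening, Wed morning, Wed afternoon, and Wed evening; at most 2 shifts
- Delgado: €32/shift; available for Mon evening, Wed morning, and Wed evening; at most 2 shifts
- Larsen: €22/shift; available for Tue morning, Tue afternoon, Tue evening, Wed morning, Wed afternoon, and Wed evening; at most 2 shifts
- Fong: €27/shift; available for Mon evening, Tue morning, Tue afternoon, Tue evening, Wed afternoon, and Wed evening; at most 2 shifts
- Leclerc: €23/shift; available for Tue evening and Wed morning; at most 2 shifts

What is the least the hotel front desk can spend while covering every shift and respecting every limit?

€238

Tue morning can only be covered by Larsen and Fong, so that assignment is forced.
Picking the cheapest available clerk for each shift independently would cost €209, but that ignores the shift limits.
An optimal schedule: Mon evening→Fong, Tue morning→Larsen+Fong, Tue afternoon→Larsen, Tue evening→Leclerc+Bakr, Wed morning→Leclerc, Wed afternoon→Bakr, Wed evening→Delgado.
Total: 27 + 22 + 27 + 22 + 23 + 31 + 23 + 31 + 32 = €238.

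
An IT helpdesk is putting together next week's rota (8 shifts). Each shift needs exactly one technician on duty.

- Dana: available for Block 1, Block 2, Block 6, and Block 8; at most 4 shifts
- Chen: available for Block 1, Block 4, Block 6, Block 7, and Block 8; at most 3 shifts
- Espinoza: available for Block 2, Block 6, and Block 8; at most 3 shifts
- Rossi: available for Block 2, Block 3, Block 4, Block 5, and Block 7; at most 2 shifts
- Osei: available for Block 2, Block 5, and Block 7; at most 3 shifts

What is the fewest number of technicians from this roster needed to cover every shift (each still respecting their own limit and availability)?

3

8 slots to fill and no one can take more than 4, so at least ⌈8/4⌉ = 2 technicians are needed.
Any 2 technicians together have capacity at most 4+3 = 7 < 8 slots, so 2 can never suffice.
Dana, Chen, and Rossi alone can cover everything: Block 1→Dana, Block 2→Dana, Block 3→Rossi, Block 4→Chen, Block 5→Rossi, Block 6→Dana, Block 7→Chen, Block 8→Dana.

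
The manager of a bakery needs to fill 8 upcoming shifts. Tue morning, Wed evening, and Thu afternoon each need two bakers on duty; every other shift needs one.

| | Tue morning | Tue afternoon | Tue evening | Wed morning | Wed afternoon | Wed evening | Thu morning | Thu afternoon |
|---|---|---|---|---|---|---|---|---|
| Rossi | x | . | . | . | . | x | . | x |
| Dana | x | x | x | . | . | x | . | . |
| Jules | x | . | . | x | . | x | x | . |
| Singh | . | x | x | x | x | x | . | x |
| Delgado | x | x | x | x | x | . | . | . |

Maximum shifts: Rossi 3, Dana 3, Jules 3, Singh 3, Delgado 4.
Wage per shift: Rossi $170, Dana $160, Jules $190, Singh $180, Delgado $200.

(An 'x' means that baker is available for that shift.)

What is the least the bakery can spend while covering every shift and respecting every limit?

$1910

Thu morning can only be covered by Jules, so that assignment is forced.
Thu afternoon can only be covered by Rossi and Singh, so that assignment is forced.
Picking the cheapest available baker for each shift independently would cost $1880, but that ignores the shift limits.
An optimal schedule: Tue morning→Dana+Rossi, Tue afternoon→Dana, Tue evening→Dana, Wed morning→Singh, Wed afternoon→Singh, Wed evening→Rossi+Jules, Thu morning→Jules, Thu afternoon→Rossi+Singh.
Total: 160 + 170 + 160 + 160 + 180 + 180 + 170 + 190 + 190 + 170 + 180 = $1910.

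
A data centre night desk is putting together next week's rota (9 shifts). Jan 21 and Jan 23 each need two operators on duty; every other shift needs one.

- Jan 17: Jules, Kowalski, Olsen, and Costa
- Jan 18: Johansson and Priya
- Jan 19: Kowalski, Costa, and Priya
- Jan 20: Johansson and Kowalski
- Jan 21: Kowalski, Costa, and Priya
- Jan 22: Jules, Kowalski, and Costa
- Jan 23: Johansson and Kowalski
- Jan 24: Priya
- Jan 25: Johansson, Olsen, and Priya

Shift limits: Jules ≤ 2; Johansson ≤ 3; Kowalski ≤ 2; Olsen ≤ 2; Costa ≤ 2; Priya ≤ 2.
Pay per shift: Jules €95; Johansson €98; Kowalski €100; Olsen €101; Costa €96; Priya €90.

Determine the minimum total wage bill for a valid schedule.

€1056

Jan 23 can only be covered by Johansson and Kowalski, so that assignment is forced.
Jan 24 can only be covered by Priya, so that assignment is forced.
Picking the cheapest available operator for each shift independently would cost €1032, but that ignores the shift limits.
An optimal schedule: Jan 17→Jules, Jan 18→Priya, Jan 19→Costa, Jan 20→Johansson, Jan 21→Costa+Kowalski, Jan 22→Jules, Jan 23→Johansson+Kowalski, Jan 24→Priya, Jan 25→Johansson.
Total: 95 + 90 + 96 + 98 + 96 + 100 + 95 + 98 + 100 + 90 + 98 = €1056.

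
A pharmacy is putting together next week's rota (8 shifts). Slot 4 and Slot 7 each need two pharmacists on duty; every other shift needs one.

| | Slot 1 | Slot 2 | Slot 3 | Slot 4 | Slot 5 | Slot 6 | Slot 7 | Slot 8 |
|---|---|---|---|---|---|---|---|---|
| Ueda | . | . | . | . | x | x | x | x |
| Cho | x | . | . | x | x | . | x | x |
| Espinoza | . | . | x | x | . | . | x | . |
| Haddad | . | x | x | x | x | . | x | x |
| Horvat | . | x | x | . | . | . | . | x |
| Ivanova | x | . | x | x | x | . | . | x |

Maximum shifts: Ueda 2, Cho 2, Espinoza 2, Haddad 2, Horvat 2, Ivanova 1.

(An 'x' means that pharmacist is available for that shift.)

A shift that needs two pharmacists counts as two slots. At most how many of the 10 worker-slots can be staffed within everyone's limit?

10

Total capacity across all pharmacists is 2+2+2+2+2+1 = 11, and 10 slots are needed, so at most 10 can be filled.
An assignment achieving 10: Slot 1→Cho, Slot 2→Haddad, Slot 3→Espinoza, Slot 4→Cho+Espinoza, Slot 5→Ivanova, Slot 6→Ueda, Slot 7→Ueda+Haddad, Slot 8→Horvat.
Loads: Ueda 2/2, Cho 2/2, Espinoza 2/2, Haddad 2/2, Horvat 1/2, Ivanova 1/1.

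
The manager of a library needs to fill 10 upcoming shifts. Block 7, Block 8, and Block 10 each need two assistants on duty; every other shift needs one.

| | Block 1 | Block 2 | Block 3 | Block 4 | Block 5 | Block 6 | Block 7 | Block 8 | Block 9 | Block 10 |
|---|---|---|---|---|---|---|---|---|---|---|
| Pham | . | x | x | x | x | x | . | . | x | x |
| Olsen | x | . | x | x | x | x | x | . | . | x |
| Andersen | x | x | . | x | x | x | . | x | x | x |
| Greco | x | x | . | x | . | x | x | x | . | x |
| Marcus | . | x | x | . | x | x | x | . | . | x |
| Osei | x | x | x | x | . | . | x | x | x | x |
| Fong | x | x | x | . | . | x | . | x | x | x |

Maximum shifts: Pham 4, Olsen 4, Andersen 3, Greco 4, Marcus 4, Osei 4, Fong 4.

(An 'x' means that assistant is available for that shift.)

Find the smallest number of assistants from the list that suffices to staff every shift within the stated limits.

13 slots to fill and no one can take more than 4, so at least ⌈13/4⌉ = 4 assistants are needed.
Pham, Olsen, Andersen, and Greco alone can cover everything: Block 1→Olsen, Block 2→Pham, Block 3→Pham, Block 4→Olsen, Block 5→Pham, Block 6→Olsen, Block 7→Olsen+Greco, Block 8→Andersen+Greco, Block 9→Pham, Block 10→Andersen+Greco.

4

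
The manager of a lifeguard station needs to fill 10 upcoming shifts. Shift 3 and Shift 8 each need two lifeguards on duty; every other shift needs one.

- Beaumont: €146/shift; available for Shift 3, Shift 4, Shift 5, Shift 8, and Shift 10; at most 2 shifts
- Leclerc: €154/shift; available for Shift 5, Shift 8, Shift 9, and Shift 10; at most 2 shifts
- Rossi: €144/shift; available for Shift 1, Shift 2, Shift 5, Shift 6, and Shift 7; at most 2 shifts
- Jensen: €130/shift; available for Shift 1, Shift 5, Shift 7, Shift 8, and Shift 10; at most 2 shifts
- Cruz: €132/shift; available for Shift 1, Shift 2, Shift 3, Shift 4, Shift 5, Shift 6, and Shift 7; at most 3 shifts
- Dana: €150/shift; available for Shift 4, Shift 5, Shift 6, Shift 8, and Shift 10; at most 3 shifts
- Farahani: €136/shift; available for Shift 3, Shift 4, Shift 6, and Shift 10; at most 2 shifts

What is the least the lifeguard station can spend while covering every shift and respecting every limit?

Shift 9 can only be covered by Leclerc, so that assignment is forced.
Picking the cheapest available lifeguard for each shift independently would cost €1614, but that ignores the shift limits.
An optimal schedule: Shift 1→Jensen, Shift 2→Cruz, Shift 3→Cruz+Farahani, Shift 4→Farahani, Shift 5→Rossi, Shift 6→Rossi, Shift 7→Cruz, Shift 8→Jensen+Beaumont, Shift 9→Leclerc, Shift 10→Beaumont.
Total: 130 + 132 + 132 + 136 + 136 + 144 + 144 + 132 + 130 + 146 + 154 + 146 = €1662.

€1662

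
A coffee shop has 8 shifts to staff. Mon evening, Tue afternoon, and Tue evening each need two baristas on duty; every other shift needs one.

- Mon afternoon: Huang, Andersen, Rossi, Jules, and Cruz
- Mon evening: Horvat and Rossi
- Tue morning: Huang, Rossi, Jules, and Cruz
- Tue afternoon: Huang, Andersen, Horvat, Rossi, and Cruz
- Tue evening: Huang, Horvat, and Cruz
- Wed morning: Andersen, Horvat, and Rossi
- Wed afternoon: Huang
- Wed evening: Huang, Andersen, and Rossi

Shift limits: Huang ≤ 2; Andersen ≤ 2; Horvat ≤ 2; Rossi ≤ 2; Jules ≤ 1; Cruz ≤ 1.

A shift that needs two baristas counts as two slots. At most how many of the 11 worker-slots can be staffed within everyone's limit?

Total capacity across all baristas is 2+2+2+2+1+1 = 10, and 11 slots are needed, so at most 10 can be filled.
An assignment achieving 10: Mon afternoon→Jules, Mon evening→Horvat+Rossi, Tue morning→Rossi, Tue afternoon→Cruz, Tue evening→Huang+Horvat, Wed morning→Andersen, Wed afternoon→Huang, Wed evening→Andersen.
Loads: Huang 2/2, Andersen 2/2, Horvat 2/2, Rossi 2/2, Jules 1/1, Cruz 1/1.

10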